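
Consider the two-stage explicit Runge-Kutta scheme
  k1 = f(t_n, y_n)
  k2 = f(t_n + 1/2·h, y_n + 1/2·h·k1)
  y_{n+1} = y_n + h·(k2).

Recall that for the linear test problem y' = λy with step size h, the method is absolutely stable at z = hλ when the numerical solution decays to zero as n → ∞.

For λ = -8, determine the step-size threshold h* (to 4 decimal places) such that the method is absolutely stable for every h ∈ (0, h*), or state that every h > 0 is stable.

(-2.0000,0); λ=-8 ⇒ h* = (2)/8 = 0.2500.

Test eqn y'=λy, z=hλ:
  k1=λy_n ⇒ h·k1=z·y_n;  k2=λ(1+1/2z)y_n ⇒ h·k2=z(1+1/2z)y_n
  y_{n+1}/y_n = 1 + z(1+1/2z) = 1 + z + 1/2z²
  Hence R(z) = 1 + z + 1/2z².

Solve |R(x)|<1 on ℝ⁻.
x=-0.65: |R|=0.5613
R=1: x+1/2x²=0 ⇒ x=−2=-2.0000; min R=1−1/(4·1/2)=0.5000>−1
Confirm numerically:
  x=-1.228: |R|=0.52599 <1
  x=-1.113: |R|=0.50638 <1
  x=-1.080: |R|=0.50320 <1
  x=-2.535: |R|=1.67811 >1
  x=-2.131: |R|=1.13958 >1
Stable set (-2.0000, 0).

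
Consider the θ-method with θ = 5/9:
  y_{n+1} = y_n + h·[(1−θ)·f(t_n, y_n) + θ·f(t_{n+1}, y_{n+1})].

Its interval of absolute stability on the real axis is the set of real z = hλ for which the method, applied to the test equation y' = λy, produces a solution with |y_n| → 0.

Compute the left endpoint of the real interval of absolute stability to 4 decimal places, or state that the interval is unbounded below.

(−∞, 0) — no finite endpoint.

With y'=λy (z=hλ):
  y_{n+1} = y_n + z·[4/9·y_n + 5/9·y_{n+1}] ⇒ (1 − 5/9z)y_{n+1} = (1 + 4/9z)y_n
  so R(z) = (1 + 4/9z)/(1 − 5/9z).

Find x<0 with |R(x)|<1.
x=-1.6: |R|=0.1529
x=-2: |R|=0.0526
x=-10: |R|=0.5254
x=-100: |R|=0.7682
θ=5/9≥1/2 ⇒ |1+4/9x|<|1−5/9x| ∀x<0 ⇒ stable on all of ℝ⁻.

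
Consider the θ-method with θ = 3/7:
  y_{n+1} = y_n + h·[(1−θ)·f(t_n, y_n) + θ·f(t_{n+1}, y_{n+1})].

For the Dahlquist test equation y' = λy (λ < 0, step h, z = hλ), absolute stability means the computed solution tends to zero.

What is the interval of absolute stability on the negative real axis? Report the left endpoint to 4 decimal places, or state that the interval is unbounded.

On y'=λy, z=hλ:
  y_{n+1} = y_n + z·[4/7·y_n + 3/7·y_{n+1}] ⇒ (1 − 3/7z)y_{n+1} = (1 + 4/7z)y_n
  Hence R(z) = (1 + 4/7z)/(1 − 3/7z).

Solve |R(x)|<1 on ℝ⁻.
x=-0.78: |R|=0.4154
R=−1: 1+4/7x = −1+3/7x ⇒ -1/7x=2 ⇒ x=2/(-1/7)=-14.0000
Confirm numerically:
  x=-13.870: |R|=0.99733 <1
  x=-12.765: |R|=0.97273 <1
  x=-6.539: |R|=0.71969 <1
  x=-14.553: |R|=1.01092 >1
  x=-14.299: |R|=1.00599 >1
So |R|<1 on (-14.0000, 0).

(-14.0000, 0).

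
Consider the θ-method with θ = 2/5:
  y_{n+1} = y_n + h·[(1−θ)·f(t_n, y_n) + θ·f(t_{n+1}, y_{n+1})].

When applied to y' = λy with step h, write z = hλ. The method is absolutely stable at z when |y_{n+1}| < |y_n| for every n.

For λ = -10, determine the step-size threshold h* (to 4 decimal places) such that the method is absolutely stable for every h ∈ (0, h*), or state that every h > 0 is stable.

(-10.0000,0); λ=-10 ⇒ h* = (10)/10 = 1.0000.

Test eqn y'=λy, z=hλ:
  y_{n+1} = y_n + z·[3/5·y_n + 2/5·y_{n+1}] ⇒ (1 − 2/5z)y_{n+1} = (1 + 3/5z)y_n
  R(z) = (1 + 3/5z)/(1 − 2/5z).

Find x<0 with |R(x)|<1.
x=-0.85: |R|=0.3657
R=−1: 1+3/5x = −1+2/5x ⇒ -1/5x=2 ⇒ x=2/(-1/5)=-10.0000
Confirm numerically:
  x=-9.001: |R|=0.95657 <1
  x=-7.815: |R|=0.89409 <1
  x=-5.109: |R|=0.67860 <1
  x=-4.964: |R|=0.66265 <1
  x=-10.469: |R|=1.01808 >1
  x=-10.350: |R|=1.01362 >1
  x=-10.075: |R|=1.00298 >1
So |R|<1 on (-10.0000, 0).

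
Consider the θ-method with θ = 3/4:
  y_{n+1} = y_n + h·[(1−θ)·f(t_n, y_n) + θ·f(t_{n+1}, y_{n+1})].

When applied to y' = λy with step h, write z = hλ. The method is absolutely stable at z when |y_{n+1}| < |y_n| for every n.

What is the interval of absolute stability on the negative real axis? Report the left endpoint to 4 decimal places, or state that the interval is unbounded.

interval (−∞, 0).

Test eqn y'=λy, z=hλ:
  y_{n+1} = y_n + z·[1/4·y_n + 3/4·y_{n+1}] ⇒ (1 − 3/4z)y_{n+1} = (1 + 1/4z)y_n
  Hence R(z) = (1 + 1/4z)/(1 − 3/4z).

Solve |R(x)|<1 on ℝ⁻.
x=-1.65: |R|=0.2626
x=-2: |R|=0.2000
x=-10: |R|=0.1765
x=-100: |R|=0.3158
θ=3/4≥1/2 ⇒ |1+1/4x|<|1−3/4x| ∀x<0 ⇒ interval (−∞,0).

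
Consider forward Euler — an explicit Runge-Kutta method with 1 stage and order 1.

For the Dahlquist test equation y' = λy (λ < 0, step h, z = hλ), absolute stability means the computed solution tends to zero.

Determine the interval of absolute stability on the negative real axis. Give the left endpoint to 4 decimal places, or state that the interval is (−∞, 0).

On y'=λy, z=hλ:
  order 1, 1-stage ⇒ R(z)=1+z
  (e.g. R(-0.91)=0.09000, |R|=0.09000)

Find x<0 with |R(x)|<1.
x=-0.91: |R|=0.0900
|R(-1.91)|=0.9100 |R(-1.06)|=0.0600 |R(-0.55)|=0.4500
Bisect:
  x_lo=-2.3417 |R|=1.3417  x_hi=-0.1470 |R|=0.8530
  mid=-1.24434 |R|=0.24434 →hi
  mid=-1.79301 |R|=0.79301 →hi
  mid=-2.06735 |R|=1.06735 →lo
  mid=-1.93018 |R|=0.93018 →hi
  mid=-1.99877 |R|=0.99877 →hi
  mid=-2.03306 |R|=1.03306 →lo
  mid=-2.01591 |R|=1.01591 →lo
  ...
  [-2.00011,-1.99997] ⇒ x*=-2.0000
Interval (-2.0000, 0).

(-2.0000, 0).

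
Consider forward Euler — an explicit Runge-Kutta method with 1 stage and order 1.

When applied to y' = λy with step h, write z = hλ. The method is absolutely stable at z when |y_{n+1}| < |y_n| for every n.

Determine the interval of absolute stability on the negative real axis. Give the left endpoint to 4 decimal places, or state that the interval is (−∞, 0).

z∈(-2.0000,0).

Set f=λy, z=hλ:
  order 1, 1-stage ⇒ R(z)=1+z
  (e.g. R(-1.41)=-0.41000, |R|=0.41000)

Solve |R(x)|<1 on ℝ⁻.
x=-1.41: |R|=0.4100
|R(-1.37)|=0.3700 |R(-1.14)|=0.1400 |R(-0.85)|=0.1500
Bisect:
  x_lo=-2.5813 |R|=1.5813  x_hi=-0.1163 |R|=0.8837
  mid=-1.34878 |R|=0.34878 →hi
  mid=-1.96502 |R|=0.96502 →hi
  mid=-2.27314 |R|=1.27314 →lo
  mid=-2.11908 |R|=1.11908 →lo
  mid=-2.04205 |R|=1.04205 →lo
  mid=-2.00354 |R|=1.00354 →lo
  mid=-1.98428 |R|=0.98428 →hi
  mid=-1.99391 |R|=0.99391 →hi
  mid=-1.99872 |R|=0.99872 →hi
  ...
  [-2.00007,-1.99992] ⇒ x*=-2.0000
Interval (-2.0000, 0).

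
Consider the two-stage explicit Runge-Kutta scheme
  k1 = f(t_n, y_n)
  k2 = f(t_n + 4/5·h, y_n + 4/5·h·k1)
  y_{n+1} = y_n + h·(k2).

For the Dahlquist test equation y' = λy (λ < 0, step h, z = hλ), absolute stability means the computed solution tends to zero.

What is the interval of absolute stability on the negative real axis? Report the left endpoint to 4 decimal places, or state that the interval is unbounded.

With y'=λy (z=hλ):
  k1=λy_n ⇒ h·k1=z·y_n;  k2=λ(1+4/5z)y_n ⇒ h·k2=z(1+4/5z)y_n
  y_{n+1}/y_n = 1 + z(1+4/5z) = 1 + z + 4/5z²
  so R(z) = 1 + z + 4/5z².

Solve |R(x)|<1 on ℝ⁻.
x=-0.76: |R|=0.7021
R=1: x+4/5x²=0 ⇒ x=−5/4=-1.2500; min R=1−1/(4·4/5)=0.6875>−1
Confirm numerically:
  x=-1.224: |R|=0.97454 <1
  x=-1.047: |R|=0.82997 <1
  x=-0.601: |R|=0.68796 <1
  x=-0.545: |R|=0.69262 <1
  x=-1.458: |R|=1.24261 >1
  x=-1.364: |R|=1.12440 >1
  x=-1.336: |R|=1.09192 >1
So |R|<1 on (-1.2500, 0).

(-1.2500, 0).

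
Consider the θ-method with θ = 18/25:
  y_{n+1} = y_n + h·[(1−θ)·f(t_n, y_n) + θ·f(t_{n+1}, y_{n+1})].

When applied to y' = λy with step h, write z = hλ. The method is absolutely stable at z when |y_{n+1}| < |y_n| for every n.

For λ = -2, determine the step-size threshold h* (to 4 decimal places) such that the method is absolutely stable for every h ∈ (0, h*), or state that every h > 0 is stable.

unbounded; (−∞, 0). Any h>0 works for λ=-2.

Set f=λy, z=hλ:
  y_{n+1} = y_n + z·[7/25·y_n + 18/25·y_{n+1}] ⇒ (1 − 18/25z)y_{n+1} = (1 + 7/25z)y_n
  so R(z) = (1 + 7/25z)/(1 − 18/25z).

Solve |R(x)|<1 on ℝ⁻.
x=-1.48: |R|=0.2835
x=-2: |R|=0.1803
x=-10: |R|=0.2195
x=-100: |R|=0.3699
θ=18/25≥1/2 ⇒ |1+7/25x|<|1−18/25x| ∀x<0 ⇒ interval (−∞,0).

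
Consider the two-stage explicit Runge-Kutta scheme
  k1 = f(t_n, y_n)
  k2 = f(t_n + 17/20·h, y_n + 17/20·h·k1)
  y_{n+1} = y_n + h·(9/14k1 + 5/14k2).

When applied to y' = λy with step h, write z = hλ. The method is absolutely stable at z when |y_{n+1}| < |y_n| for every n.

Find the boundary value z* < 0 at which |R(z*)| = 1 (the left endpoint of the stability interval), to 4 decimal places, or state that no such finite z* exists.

left endpoint -3.2941.

With y'=λy (z=hλ):
  k1=λy_n ⇒ h·k1=z·y_n;  k2=λ(1+17/20z)y_n ⇒ h·k2=z(1+17/20z)y_n
  y_{n+1}/y_n = 1 + 9/14z + 5/14z(1+17/20z) = 1 + z + 17/56z²
  ⇒ R(z) = 1 + z + 17/56z².

Solve |R(x)|<1 on ℝ⁻.
x=-0.99: |R|=0.3075
R=1: x+17/56x²=0 ⇒ x=−56/17=-3.2941; min R=1−1/(4·17/56)=0.1765>−1
Confirm numerically:
  x=-3.068: |R|=0.78940 <1
  x=-2.135: |R|=0.24875 <1
  x=-2.038: |R|=0.22287 <1
  x=-3.788: |R|=1.56793 >1
  x=-3.593: |R|=1.32600 >1
  x=-3.515: |R|=1.23569 >1
So |R|<1 on (-3.2941, 0).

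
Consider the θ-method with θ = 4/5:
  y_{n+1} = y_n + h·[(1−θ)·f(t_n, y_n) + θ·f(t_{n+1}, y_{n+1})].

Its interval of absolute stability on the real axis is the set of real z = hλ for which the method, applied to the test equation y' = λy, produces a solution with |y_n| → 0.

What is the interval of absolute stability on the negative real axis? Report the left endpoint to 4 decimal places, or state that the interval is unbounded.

Test eqn y'=λy, z=hλ:
  y_{n+1} = y_n + z·[1/5·y_n + 4/5·y_{n+1}] ⇒ (1 − 4/5z)y_{n+1} = (1 + 1/5z)y_n
  so R(z) = (1 + 1/5z)/(1 − 4/5z).

Solve |R(x)|<1 on ℝ⁻.
x=-1.56: |R|=0.3060
x=-2: |R|=0.2308
x=-10: |R|=0.1111
x=-100: |R|=0.2346
θ=4/5≥1/2 ⇒ |1+1/5x|<|1−4/5x| ∀x<0 ⇒ unbounded interval.

unbounded; (−∞, 0).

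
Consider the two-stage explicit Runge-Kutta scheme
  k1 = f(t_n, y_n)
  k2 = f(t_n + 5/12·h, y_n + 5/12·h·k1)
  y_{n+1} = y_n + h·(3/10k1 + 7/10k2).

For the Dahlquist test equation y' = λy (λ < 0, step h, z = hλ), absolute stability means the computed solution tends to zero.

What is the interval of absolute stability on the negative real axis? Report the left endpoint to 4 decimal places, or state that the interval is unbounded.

Set f=λy, z=hλ:
  k1=λy_n ⇒ h·k1=z·y_n;  k2=λ(1+5/12z)y_n ⇒ h·k2=z(1+5/12z)y_n
  y_{n+1}/y_n = 1 + 3/10z + 7/10z(1+5/12z) = 1 + z + 7/24z²
  R(z) = 1 + z + 7/24z².

Need |R(x)|<1, x<0.
x=-0.34: |R|=0.6937
R=1: x+7/24x²=0 ⇒ x=−24/7=-3.4286; min R=1−1/(4·7/24)=0.1429>−1
Confirm numerically:
  x=-2.354: |R|=0.26222 <1
  x=-2.026: |R|=0.17120 <1
  x=-1.937: |R|=0.15732 <1
  x=-1.912: |R|=0.15426 <1
  x=-3.810: |R|=1.42386 >1
  x=-3.782: |R|=1.38986 >1
Interval (-3.4286, 0).

(-3.4286, 0).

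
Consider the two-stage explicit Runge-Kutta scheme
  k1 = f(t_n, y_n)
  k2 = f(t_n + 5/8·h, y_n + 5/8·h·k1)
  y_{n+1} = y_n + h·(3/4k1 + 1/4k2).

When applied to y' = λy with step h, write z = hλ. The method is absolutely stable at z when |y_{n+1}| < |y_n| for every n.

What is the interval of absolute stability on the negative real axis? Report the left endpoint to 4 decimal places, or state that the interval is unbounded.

(-6.4000, 0).

Set f=λy, z=hλ:
  k1=λy_n ⇒ h·k1=z·y_n;  k2=λ(1+5/8z)y_n ⇒ h·k2=z(1+5/8z)y_n
  y_{n+1}/y_n = 1 + 3/4z + 1/4z(1+5/8z) = 1 + z + 5/32z²
  Hence R(z) = 1 + z + 5/32z².

Find x<0 with |R(x)|<1.
x=-1.52: |R|=0.1590
R=1: x+5/32x²=0 ⇒ x=−32/5=-6.4000; min R=1−1/(4·5/32)=-0.6000>−1
Confirm numerically:
  x=-5.474: |R|=0.20798 <1
  x=-5.234: |R|=0.04643 <1
  x=-4.685: |R|=0.25543 <1
  x=-6.928: |R|=1.57156 >1
  x=-6.660: |R|=1.27056 >1
Interval (-6.4000, 0).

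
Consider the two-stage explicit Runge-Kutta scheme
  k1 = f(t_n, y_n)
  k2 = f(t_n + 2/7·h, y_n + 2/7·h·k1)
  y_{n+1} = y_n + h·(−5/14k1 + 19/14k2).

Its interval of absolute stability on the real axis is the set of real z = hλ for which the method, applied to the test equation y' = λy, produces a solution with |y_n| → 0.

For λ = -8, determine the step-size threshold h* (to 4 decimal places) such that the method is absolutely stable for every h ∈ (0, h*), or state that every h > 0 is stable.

(-2.5789,0); λ=-8 ⇒ h* = (49/19)/8 = 0.3224.

Test eqn y'=λy, z=hλ:
  k1=λy_n ⇒ h·k1=z·y_n;  k2=λ(1+2/7z)y_n ⇒ h·k2=z(1+2/7z)y_n
  y_{n+1}/y_n = 1 − 5/14z + 19/14z(1+2/7z) = 1 + z + 19/49z²
  ⇒ R(z) = 1 + z + 19/49z².

Solve |R(x)|<1 on ℝ⁻.
x=-0.35: |R|=0.6975
R=1: x+19/49x²=0 ⇒ x=−49/19=-2.5789; min R=1−1/(4·19/49)=0.3553>−1
Confirm numerically:
  x=-1.636: |R|=0.40182 <1
  x=-1.457: |R|=0.36615 <1
  x=-1.316: |R|=0.35554 <1
  x=-3.087: |R|=1.60814 >1
  x=-2.777: |R|=1.21326 >1
So |R|<1 on (-2.5789, 0).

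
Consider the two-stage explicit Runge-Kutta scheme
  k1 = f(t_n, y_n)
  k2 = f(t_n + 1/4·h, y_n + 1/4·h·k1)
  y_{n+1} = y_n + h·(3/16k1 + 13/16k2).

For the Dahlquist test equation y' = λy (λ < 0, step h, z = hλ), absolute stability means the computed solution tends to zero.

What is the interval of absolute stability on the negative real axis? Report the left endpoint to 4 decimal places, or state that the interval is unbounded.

Test eqn y'=λy, z=hλ:
  k1=λy_n ⇒ h·k1=z·y_n;  k2=λ(1+1/4z)y_n ⇒ h·k2=z(1+1/4z)y_n
  y_{n+1}/y_n = 1 + 3/16z + 13/16z(1+1/4z) = 1 + z + 13/64z²
  R(z) = 1 + z + 13/64z².

Boundary: |R(x)|=1, x<0.
x=-0.58: |R|=0.4883
R=1: x+13/64x²=0 ⇒ x=−64/13=-4.9231; min R=1−1/(4·13/64)=-0.2308>−1
Confirm numerically:
  x=-3.977: |R|=0.23573 <1
  x=-3.864: |R|=0.16876 <1
  x=-2.849: |R|=0.20027 <1
  x=-5.268: |R|=1.36909 >1
  x=-5.226: |R|=1.32156 >1
So |R|<1 on (-4.9231, 0).

z∈(-4.9231,0).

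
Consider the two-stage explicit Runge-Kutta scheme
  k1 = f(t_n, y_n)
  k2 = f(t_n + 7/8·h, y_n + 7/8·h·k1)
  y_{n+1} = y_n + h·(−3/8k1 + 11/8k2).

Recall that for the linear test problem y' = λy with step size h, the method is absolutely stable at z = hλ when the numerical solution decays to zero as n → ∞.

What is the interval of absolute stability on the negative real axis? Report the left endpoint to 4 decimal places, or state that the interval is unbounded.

(-0.8312, 0).

On y'=λy, z=hλ:
  k1=λy_n ⇒ h·k1=z·y_n;  k2=λ(1+7/8z)y_n ⇒ h·k2=z(1+7/8z)y_n
  y_{n+1}/y_n = 1 − 3/8z + 11/8z(1+7/8z) = 1 + z + 77/64z²
  Hence R(z) = 1 + z + 77/64z².

Find x<0 with |R(x)|<1.
x=-1.76: |R|=2.9668
R=1: x+77/64x²=0 ⇒ x=−64/77=-0.8312; min R=1−1/(4·77/64)=0.7922>−1
Confirm numerically:
  x=-0.757: |R|=0.93245 <1
  x=-0.745: |R|=0.92276 <1
  x=-0.358: |R|=0.79620 <1
  x=-0.347: |R|=0.79787 <1
  x=-1.364: |R|=1.87441 >1
  x=-1.331: |R|=1.80041 >1
  x=-1.274: |R|=1.67876 >1
So |R|<1 on (-0.8312, 0).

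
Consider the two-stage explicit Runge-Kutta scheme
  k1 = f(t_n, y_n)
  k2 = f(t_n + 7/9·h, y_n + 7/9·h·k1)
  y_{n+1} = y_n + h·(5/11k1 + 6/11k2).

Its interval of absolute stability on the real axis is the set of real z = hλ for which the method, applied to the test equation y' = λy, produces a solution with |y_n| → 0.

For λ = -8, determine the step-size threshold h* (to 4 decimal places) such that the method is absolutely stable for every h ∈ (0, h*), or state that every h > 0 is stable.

(-2.3571,0); λ=-8 ⇒ h* = (33/14)/8 = 0.2946.

On y'=λy, z=hλ:
  k1=λy_n ⇒ h·k1=z·y_n;  k2=λ(1+7/9z)y_n ⇒ h·k2=z(1+7/9z)y_n
  y_{n+1}/y_n = 1 + 5/11z + 6/11z(1+7/9z) = 1 + z + 14/33z²
  ⇒ R(z) = 1 + z + 14/33z².

Need |R(x)|<1, x<0.
x=-0.92: |R|=0.4391
R=1: x+14/33x²=0 ⇒ x=−33/14=-2.3571; min R=1−1/(4·14/33)=0.4107>−1
Confirm numerically:
  x=-2.270: |R|=0.91608 <1
  x=-1.974: |R|=0.67914 <1
  x=-1.819: |R|=0.58472 <1
  x=-2.898: |R|=1.66496 >1
  x=-2.821: |R|=1.55514 >1
  x=-2.747: |R|=1.45434 >1
Stable set (-2.3571, 0).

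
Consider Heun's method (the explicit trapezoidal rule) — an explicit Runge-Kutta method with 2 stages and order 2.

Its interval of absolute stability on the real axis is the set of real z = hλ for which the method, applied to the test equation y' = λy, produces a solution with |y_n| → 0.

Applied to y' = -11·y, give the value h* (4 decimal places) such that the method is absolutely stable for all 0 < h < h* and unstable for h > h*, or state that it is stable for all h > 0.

(-2.0000,0); λ=-11 ⇒ h* = 0.1818.

Test eqn y'=λy, z=hλ:
  order 2, 2-stage ⇒ R(z)=1+z+z^2/2
  (e.g. R(-0.69)=0.54805, |R|=0.54805)

Find x<0 with |R(x)|<1.
x=-0.69: |R|=0.5481
|R(-1)|=0.5000 |R(-0.99)|=0.5000 |R(-0.67)|=0.5544
Bisect:
  x_lo=-2.4044 |R|=1.4862  x_hi=-0.1972 |R|=0.8222
  mid=-1.30083 |R|=0.54525 →hi
  mid=-1.85264 |R|=0.86349 →hi
  mid=-2.12854 |R|=1.13680 →lo
  mid=-1.99059 |R|=0.99063 →hi
  mid=-2.05956 |R|=1.06134 →lo
  mid=-2.02508 |R|=1.02539 →lo
  mid=-2.00783 |R|=1.00786 →lo
  mid=-1.99921 |R|=0.99921 →hi
  mid=-2.00352 |R|=1.00353 →lo
  mid=-2.00137 |R|=1.00137 →lo
  ...
  [-2.00002,-1.99988] ⇒ x*=-2.0000
Stable set (-2.0000, 0).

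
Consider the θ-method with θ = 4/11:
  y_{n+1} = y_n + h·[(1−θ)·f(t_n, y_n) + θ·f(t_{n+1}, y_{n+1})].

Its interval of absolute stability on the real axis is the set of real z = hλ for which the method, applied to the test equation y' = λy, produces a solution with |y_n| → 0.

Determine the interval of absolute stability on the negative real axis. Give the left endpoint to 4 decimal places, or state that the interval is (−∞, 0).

z∈(-7.3333,0).

Test eqn y'=λy, z=hλ:
  y_{n+1} = y_n + z·[7/11·y_n + 4/11·y_{n+1}] ⇒ (1 − 4/11z)y_{n+1} = (1 + 7/11z)y_n
  Hence R(z) = (1 + 7/11z)/(1 − 4/11z).

Boundary: |R(x)|=1, x<0.
x=-0.88: |R|=0.3333
R=−1: 1+7/11x = −1+4/11x ⇒ -3/11x=2 ⇒ x=2/(-3/11)=-7.3333
Confirm numerically:
  x=-5.763: |R|=0.86165 <1
  x=-4.988: |R|=0.77268 <1
  x=-4.788: |R|=0.74675 <1
  x=-4.403: |R|=0.69275 <1
  x=-7.698: |R|=1.02618 >1
  x=-7.544: |R|=1.01535 >1
  x=-7.536: |R|=1.01478 >1
So |R|<1 on (-7.3333, 0).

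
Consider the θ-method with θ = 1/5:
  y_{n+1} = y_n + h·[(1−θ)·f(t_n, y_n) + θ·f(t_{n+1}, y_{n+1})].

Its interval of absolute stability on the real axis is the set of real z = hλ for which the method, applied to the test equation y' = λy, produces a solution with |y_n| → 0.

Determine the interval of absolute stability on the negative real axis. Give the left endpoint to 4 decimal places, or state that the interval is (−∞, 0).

Test eqn y'=λy, z=hλ:
  y_{n+1} = y_n + z·[4/5·y_n + 1/5·y_{n+1}] ⇒ (1 − 1/5z)y_{n+1} = (1 + 4/5z)y_n
  ⇒ R(z) = (1 + 4/5z)/(1 − 1/5z).

Find x<0 with |R(x)|<1.
x=-1.68: |R|=0.2575
R=−1: 1+4/5x = −1+1/5x ⇒ -3/5x=2 ⇒ x=2/(-3/5)=-3.3333
Confirm numerically:
  x=-2.200: |R|=0.52778 <1
  x=-2.073: |R|=0.46543 <1
  x=-2.031: |R|=0.44432 <1
  x=-1.685: |R|=0.26028 <1
  x=-3.651: |R|=1.11016 >1
  x=-3.557: |R|=1.07842 >1
Stable set (-3.3333, 0).

(-3.3333, 0).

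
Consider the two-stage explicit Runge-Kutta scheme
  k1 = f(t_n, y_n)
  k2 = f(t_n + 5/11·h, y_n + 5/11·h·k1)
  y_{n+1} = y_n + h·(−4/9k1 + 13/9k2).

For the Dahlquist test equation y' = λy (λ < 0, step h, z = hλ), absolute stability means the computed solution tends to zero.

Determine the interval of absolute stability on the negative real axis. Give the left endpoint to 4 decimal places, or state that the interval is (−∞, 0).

(-1.5231, 0).

Set f=λy, z=hλ:
  k1=λy_n ⇒ h·k1=z·y_n;  k2=λ(1+5/11z)y_n ⇒ h·k2=z(1+5/11z)y_n
  y_{n+1}/y_n = 1 − 4/9z + 13/9z(1+5/11z) = 1 + z + 65/99z²
  so R(z) = 1 + z + 65/99z².

Need |R(x)|<1, x<0.
x=-0.69: |R|=0.6226
R=1: x+65/99x²=0 ⇒ x=−99/65=-1.5231; min R=1−1/(4·65/99)=0.6192>−1
Confirm numerically:
  x=-1.412: |R|=0.89702 <1
  x=-0.940: |R|=0.64014 <1
  x=-0.786: |R|=0.61962 <1
  x=-0.736: |R|=0.61966 <1
  x=-1.961: |R|=1.56384 >1
  x=-1.946: |R|=1.54036 >1
  x=-1.670: |R|=1.16110 >1
Interval (-1.5231, 0).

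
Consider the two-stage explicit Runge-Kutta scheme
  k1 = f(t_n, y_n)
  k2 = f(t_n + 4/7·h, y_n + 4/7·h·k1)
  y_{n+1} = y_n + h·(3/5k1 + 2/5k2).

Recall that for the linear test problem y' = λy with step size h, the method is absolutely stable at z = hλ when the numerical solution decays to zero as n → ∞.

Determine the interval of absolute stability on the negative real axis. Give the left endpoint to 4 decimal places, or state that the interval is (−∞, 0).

z∈(-4.3750,0).

Set f=λy, z=hλ:
  k1=λy_n ⇒ h·k1=z·y_n;  k2=λ(1+4/7z)y_n ⇒ h·k2=z(1+4/7z)y_n
  y_{n+1}/y_n = 1 + 3/5z + 2/5z(1+4/7z) = 1 + z + 8/35z²
  Hence R(z) = 1 + z + 8/35z².

Find x<0 with |R(x)|<1.
x=-0.9: |R|=0.2851
R=1: x+8/35x²=0 ⇒ x=−35/8=-4.3750; min R=1−1/(4·8/35)=-0.0938>−1
Confirm numerically:
  x=-4.045: |R|=0.69489 <1
  x=-3.998: |R|=0.65549 <1
  x=-3.907: |R|=0.58206 <1
  x=-2.519: |R|=0.06863 <1
  x=-4.677: |R|=1.32285 >1
  x=-4.617: |R|=1.25539 >1
  x=-4.463: |R|=1.08977 >1
Stable set (-4.3750, 0).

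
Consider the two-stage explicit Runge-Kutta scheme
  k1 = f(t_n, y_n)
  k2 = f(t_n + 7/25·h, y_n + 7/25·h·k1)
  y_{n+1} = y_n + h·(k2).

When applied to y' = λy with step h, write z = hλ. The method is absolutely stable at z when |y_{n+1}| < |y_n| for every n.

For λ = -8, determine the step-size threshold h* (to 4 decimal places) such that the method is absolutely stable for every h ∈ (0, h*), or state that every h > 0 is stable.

Set f=λy, z=hλ:
  k1=λy_n ⇒ h·k1=z·y_n;  k2=λ(1+7/25z)y_n ⇒ h·k2=z(1+7/25z)y_n
  y_{n+1}/y_n = 1 + z(1+7/25z) = 1 + z + 7/25z²
  ⇒ R(z) = 1 + z + 7/25z².

Need |R(x)|<1, x<0.
x=-1.14: |R|=0.2239
R=1: x+7/25x²=0 ⇒ x=−25/7=-3.5714; min R=1−1/(4·7/25)=0.1071>−1
Confirm numerically:
  x=-2.981: |R|=0.50718 <1
  x=-2.355: |R|=0.19789 <1
  x=-1.891: |R|=0.11025 <1
  x=-3.772: |R|=1.21184 >1
  x=-3.747: |R|=1.18420 >1
  x=-3.612: |R|=1.04103 >1
Stable set (-3.5714, 0).

(-3.5714,0); λ=-8 ⇒ h* = (25/7)/8 = 0.4464.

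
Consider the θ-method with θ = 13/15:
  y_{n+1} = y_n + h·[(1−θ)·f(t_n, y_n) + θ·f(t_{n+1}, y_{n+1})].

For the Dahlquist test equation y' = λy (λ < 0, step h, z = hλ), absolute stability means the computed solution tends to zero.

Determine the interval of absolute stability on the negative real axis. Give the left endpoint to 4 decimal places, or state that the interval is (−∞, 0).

(−∞, 0) — no finite endpoint.

Set f=λy, z=hλ:
  y_{n+1} = y_n + z·[2/15·y_n + 13/15·y_{n+1}] ⇒ (1 − 13/15z)y_{n+1} = (1 + 2/15z)y_n
  so R(z) = (1 + 2/15z)/(1 − 13/15z).

Need |R(x)|<1, x<0.
x=-0.31: |R|=0.7556
x=-2: |R|=0.2683
x=-10: |R|=0.0345
x=-100: |R|=0.1407
θ=13/15≥1/2 ⇒ |1+2/15x|<|1−13/15x| ∀x<0 ⇒ stable on all of ℝ⁻.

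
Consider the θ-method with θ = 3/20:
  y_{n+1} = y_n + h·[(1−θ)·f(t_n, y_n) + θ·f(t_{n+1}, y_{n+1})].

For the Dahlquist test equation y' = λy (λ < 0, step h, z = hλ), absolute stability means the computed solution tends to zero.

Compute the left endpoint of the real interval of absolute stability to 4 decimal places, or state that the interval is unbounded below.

Test eqn y'=λy, z=hλ:
  y_{n+1} = y_n + z·[17/20·y_n + 3/20·y_{n+1}] ⇒ (1 − 3/20z)y_{n+1} = (1 + 17/20z)y_n
  R(z) = (1 + 17/20z)/(1 − 3/20z).

Need |R(x)|<1, x<0.
x=-1.49: |R|=0.2178
R=−1: 1+17/20x = −1+3/20x ⇒ -7/10x=2 ⇒ x=2/(-7/10)=-2.8571
Confirm numerically:
  x=-2.719: |R|=0.93131 <1
  x=-1.424: |R|=0.17337 <1
  x=-1.371: |R|=0.13715 <1
  x=-1.314: |R|=0.09765 <1
  x=-3.236: |R|=1.17854 >1
  x=-3.175: |R|=1.15072 >1
  x=-3.030: |R|=1.08319 >1
So |R|<1 on (-2.8571, 0).

left endpoint -2.8571.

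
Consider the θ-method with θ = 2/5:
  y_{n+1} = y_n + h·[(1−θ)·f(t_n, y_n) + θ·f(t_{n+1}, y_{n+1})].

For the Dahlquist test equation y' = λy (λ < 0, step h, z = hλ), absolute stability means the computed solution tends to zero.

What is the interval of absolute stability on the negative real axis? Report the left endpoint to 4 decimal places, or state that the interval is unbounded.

(-10.0000, 0).

Set f=λy, z=hλ:
  y_{n+1} = y_n + z·[3/5·y_n + 2/5·y_{n+1}] ⇒ (1 − 2/5z)y_{n+1} = (1 + 3/5z)y_n
  so R(z) = (1 + 3/5z)/(1 − 2/5z).

Boundary: |R(x)|=1, x<0.
x=-1.4: |R|=0.1026
R=−1: 1+3/5x = −1+2/5x ⇒ -1/5x=2 ⇒ x=2/(-1/5)=-10.0000
Confirm numerically:
  x=-8.794: |R|=0.94661 <1
  x=-5.384: |R|=0.70726 <1
  x=-4.508: |R|=0.60816 <1
  x=-4.379: |R|=0.59144 <1
  x=-10.557: |R|=1.02133 >1
  x=-10.400: |R|=1.01550 >1
So |R|<1 on (-10.0000, 0).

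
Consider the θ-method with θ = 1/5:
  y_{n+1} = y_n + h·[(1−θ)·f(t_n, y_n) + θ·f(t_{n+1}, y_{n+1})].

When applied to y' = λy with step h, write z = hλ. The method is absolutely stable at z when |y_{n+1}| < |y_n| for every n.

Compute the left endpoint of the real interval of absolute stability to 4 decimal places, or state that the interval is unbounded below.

left endpoint -3.3333.

On y'=λy, z=hλ:
  y_{n+1} = y_n + z·[4/5·y_n + 1/5·y_{n+1}] ⇒ (1 − 1/5z)y_{n+1} = (1 + 4/5z)y_n
  R(z) = (1 + 4/5z)/(1 − 1/5z).

Need |R(x)|<1, x<0.
x=-0.61: |R|=0.4563
R=−1: 1+4/5x = −1+1/5x ⇒ -3/5x=2 ⇒ x=2/(-3/5)=-3.3333
Confirm numerically:
  x=-3.032: |R|=0.88745 <1
  x=-2.745: |R|=0.77211 <1
  x=-1.994: |R|=0.42551 <1
  x=-3.761: |R|=1.14644 >1
  x=-3.485: |R|=1.05362 >1
Interval (-3.3333, 0).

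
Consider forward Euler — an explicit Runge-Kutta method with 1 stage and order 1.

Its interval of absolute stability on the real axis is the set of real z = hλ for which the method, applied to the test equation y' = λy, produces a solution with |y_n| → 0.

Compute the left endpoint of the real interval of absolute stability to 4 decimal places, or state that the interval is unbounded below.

With y'=λy (z=hλ):
  order 1, 1-stage ⇒ R(z)=1+z
  (e.g. R(-1.7)=-0.70000, |R|=0.70000)

Find x<0 with |R(x)|<1.
x=-1.7: |R|=0.7000
|R(-0.99)|=0.0100 |R(-0.84)|=0.1600 |R(-0.68)|=0.3200
Bisect:
  x_lo=-2.7624 |R|=1.7624  x_hi=-0.0685 |R|=0.9315
  mid=-1.41547 |R|=0.41547 →hi
  mid=-2.08893 |R|=1.08893 →lo
  mid=-1.75220 |R|=0.75220 →hi
  mid=-1.92057 |R|=0.92057 →hi
  mid=-2.00475 |R|=1.00475 →lo
  mid=-1.96266 |R|=0.96266 →hi
  mid=-1.98371 |R|=0.98371 →hi
  mid=-1.99423 |R|=0.99423 →hi
  ...
  [-2.00015,-1.99998] ⇒ x*=-2.0000
So |R|<1 on (-2.0000, 0).

left endpoint -2.0000.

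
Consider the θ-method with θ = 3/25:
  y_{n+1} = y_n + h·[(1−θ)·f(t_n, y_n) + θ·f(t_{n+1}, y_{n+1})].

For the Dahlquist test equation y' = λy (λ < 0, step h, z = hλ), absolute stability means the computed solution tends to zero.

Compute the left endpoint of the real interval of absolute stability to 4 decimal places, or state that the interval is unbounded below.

On y'=λy, z=hλ:
  y_{n+1} = y_n + z·[22/25·y_n + 3/25·y_{n+1}] ⇒ (1 − 3/25z)y_{n+1} = (1 + 22/25z)y_n
  so R(z) = (1 + 22/25z)/(1 − 3/25z).

Boundary: |R(x)|=1, x<0.
x=-0.43: |R|=0.5911
R=−1: 1+22/25x = −1+3/25x ⇒ -19/25x=2 ⇒ x=2/(-19/25)=-2.6316
Confirm numerically:
  x=-2.199: |R|=0.73988 <1
  x=-1.769: |R|=0.45923 <1
  x=-1.569: |R|=0.32040 <1
  x=-1.322: |R|=0.14099 <1
  x=-3.160: |R|=1.29118 >1
  x=-3.039: |R|=1.22690 >1
  x=-2.769: |R|=1.07839 >1
Interval (-2.6316, 0).

left endpoint -2.6316.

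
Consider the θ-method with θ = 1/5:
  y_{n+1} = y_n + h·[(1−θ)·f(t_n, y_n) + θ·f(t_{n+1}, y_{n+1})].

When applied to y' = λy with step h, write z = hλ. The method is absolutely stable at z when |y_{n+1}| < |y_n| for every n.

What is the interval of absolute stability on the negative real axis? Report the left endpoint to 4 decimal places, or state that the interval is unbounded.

z∈(-3.3333,0).

On y'=λy, z=hλ:
  y_{n+1} = y_n + z·[4/5·y_n + 1/5·y_{n+1}] ⇒ (1 − 1/5z)y_{n+1} = (1 + 4/5z)y_n
  R(z) = (1 + 4/5z)/(1 − 1/5z).

Boundary: |R(x)|=1, x<0.
x=-1.56: |R|=0.1890
R=−1: 1+4/5x = −1+1/5x ⇒ -3/5x=2 ⇒ x=2/(-3/5)=-3.3333
Confirm numerically:
  x=-2.134: |R|=0.49565 <1
  x=-1.758: |R|=0.30068 <1
  x=-1.568: |R|=0.19367 <1
  x=-3.917: |R|=1.19637 >1
  x=-3.486: |R|=1.05397 >1
Stable set (-3.3333, 0).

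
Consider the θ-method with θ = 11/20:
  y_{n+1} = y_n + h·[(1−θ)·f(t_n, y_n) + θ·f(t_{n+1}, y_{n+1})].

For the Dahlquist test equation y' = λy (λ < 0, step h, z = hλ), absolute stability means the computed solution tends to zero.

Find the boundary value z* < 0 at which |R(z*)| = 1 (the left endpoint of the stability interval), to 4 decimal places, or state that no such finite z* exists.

(−∞, 0) — no finite endpoint.

On y'=λy, z=hλ:
  y_{n+1} = y_n + z·[9/20·y_n + 11/20·y_{n+1}] ⇒ (1 − 11/20z)y_{n+1} = (1 + 9/20z)y_n
  so R(z) = (1 + 9/20z)/(1 − 11/20z).

Boundary: |R(x)|=1, x<0.
x=-0.62: |R|=0.5377
x=-2: |R|=0.0476
x=-10: |R|=0.5385
x=-100: |R|=0.7857
θ=11/20≥1/2 ⇒ |1+9/20x|<|1−11/20x| ∀x<0 ⇒ stable on all of ℝ⁻.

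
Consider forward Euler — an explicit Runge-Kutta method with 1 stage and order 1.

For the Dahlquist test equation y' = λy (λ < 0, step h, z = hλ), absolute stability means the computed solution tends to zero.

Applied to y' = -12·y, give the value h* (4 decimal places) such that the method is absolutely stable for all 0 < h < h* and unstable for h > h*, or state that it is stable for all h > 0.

Test eqn y'=λy, z=hλ:
  order 1, 1-stage ⇒ R(z)=1+z
  (e.g. R(-1.37)=-0.37000, |R|=0.37000)

Find x<0 with |R(x)|<1.
x=-1.37: |R|=0.3700
|R(-1.57)|=0.5700 |R(-1.23)|=0.2300 |R(-0.55)|=0.4500
Bisect:
  x_lo=-2.3606 |R|=1.3606  x_hi=-0.2358 |R|=0.7642
  mid=-1.29816 |R|=0.29816 →hi
  mid=-1.82936 |R|=0.82936 →hi
  mid=-2.09496 |R|=1.09496 →lo
  mid=-1.96216 |R|=0.96216 →hi
  mid=-2.02856 |R|=1.02856 →lo
  mid=-1.99536 |R|=0.99536 →hi
  mid=-2.01196 |R|=1.01196 →lo
  mid=-2.00366 |R|=1.00366 →lo
  ...
  [-2.00002,-1.99989] ⇒ x*=-2.0000
Stable set (-2.0000, 0).

(-2.0000,0); λ=-12 ⇒ h* = 0.1667.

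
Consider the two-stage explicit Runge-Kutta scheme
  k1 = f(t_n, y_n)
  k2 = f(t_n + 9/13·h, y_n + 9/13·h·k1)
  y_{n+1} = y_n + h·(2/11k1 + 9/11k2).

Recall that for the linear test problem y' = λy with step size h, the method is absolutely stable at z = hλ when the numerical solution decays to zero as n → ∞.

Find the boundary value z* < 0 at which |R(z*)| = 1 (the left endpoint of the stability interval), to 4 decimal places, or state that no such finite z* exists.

z* = -1.7654.

Set f=λy, z=hλ:
  k1=λy_n ⇒ h·k1=z·y_n;  k2=λ(1+9/13z)y_n ⇒ h·k2=z(1+9/13z)y_n
  y_{n+1}/y_n = 1 + 2/11z + 9/11z(1+9/13z) = 1 + z + 81/143z²
  Hence R(z) = 1 + z + 81/143z².

Need |R(x)|<1, x<0.
x=-1.67: |R|=0.9097
R=1: x+81/143x²=0 ⇒ x=−143/81=-1.7654; min R=1−1/(4·81/143)=0.5586>−1
Confirm numerically:
  x=-1.301: |R|=0.65775 <1
  x=-1.089: |R|=0.58275 <1
  x=-0.943: |R|=0.56070 <1
  x=-2.322: |R|=1.73203 >1
  x=-2.313: |R|=1.71740 >1
  x=-1.891: |R|=1.13450 >1
Stable set (-1.7654, 0).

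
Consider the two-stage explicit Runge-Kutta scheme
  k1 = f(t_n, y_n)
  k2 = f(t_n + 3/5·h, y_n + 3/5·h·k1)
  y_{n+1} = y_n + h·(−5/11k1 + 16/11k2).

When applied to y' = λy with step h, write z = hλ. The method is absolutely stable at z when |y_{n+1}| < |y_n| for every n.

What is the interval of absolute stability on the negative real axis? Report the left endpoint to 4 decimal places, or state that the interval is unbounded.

Test eqn y'=λy, z=hλ:
  k1=λy_n ⇒ h·k1=z·y_n;  k2=λ(1+3/5z)y_n ⇒ h·k2=z(1+3/5z)y_n
  y_{n+1}/y_n = 1 − 5/11z + 16/11z(1+3/5z) = 1 + z + 48/55z²
  R(z) = 1 + z + 48/55z².

Need |R(x)|<1, x<0.
x=-1.71: |R|=1.8419
R=1: x+48/55x²=0 ⇒ x=−55/48=-1.1458; min R=1−1/(4·48/55)=0.7135>−1
Confirm numerically:
  x=-0.778: |R|=0.75025 <1
  x=-0.763: |R|=0.74507 <1
  x=-0.744: |R|=0.73909 <1
  x=-1.470: |R|=1.41588 >1
  x=-1.358: |R|=1.25145 >1
  x=-1.252: |R|=1.11600 >1
Interval (-1.1458, 0).

(-1.1458, 0).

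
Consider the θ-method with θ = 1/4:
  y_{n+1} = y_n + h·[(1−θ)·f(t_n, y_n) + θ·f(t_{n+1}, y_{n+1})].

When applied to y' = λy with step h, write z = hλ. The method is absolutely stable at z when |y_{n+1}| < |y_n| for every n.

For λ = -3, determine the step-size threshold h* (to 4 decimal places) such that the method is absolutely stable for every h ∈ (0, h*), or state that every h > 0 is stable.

With y'=λy (z=hλ):
  y_{n+1} = y_n + z·[3/4·y_n + 1/4·y_{n+1}] ⇒ (1 − 1/4z)y_{n+1} = (1 + 3/4z)y_n
  ⇒ R(z) = (1 + 3/4z)/(1 − 1/4z).

Need |R(x)|<1, x<0.
x=-0.63: |R|=0.4557
R=−1: 1+3/4x = −1+1/4x ⇒ -1/2x=2 ⇒ x=2/(-1/2)=-4.0000
Confirm numerically:
  x=-3.671: |R|=0.91422 <1
  x=-3.297: |R|=0.80732 <1
  x=-3.221: |R|=0.78424 <1
  x=-4.326: |R|=1.07831 >1
  x=-4.254: |R|=1.06155 >1
  x=-4.126: |R|=1.03101 >1
Interval (-4.0000, 0).

(-4.0000,0); λ=-3 ⇒ h* = (4)/3 = 1.3333.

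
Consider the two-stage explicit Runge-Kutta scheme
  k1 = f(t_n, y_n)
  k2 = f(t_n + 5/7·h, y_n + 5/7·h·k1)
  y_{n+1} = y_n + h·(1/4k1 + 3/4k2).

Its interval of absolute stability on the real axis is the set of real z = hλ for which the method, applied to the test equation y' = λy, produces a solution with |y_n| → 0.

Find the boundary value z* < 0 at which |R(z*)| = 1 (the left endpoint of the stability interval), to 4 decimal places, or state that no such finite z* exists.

left endpoint -1.8667.

With y'=λy (z=hλ):
  k1=λy_n ⇒ h·k1=z·y_n;  k2=λ(1+5/7z)y_n ⇒ h·k2=z(1+5/7z)y_n
  y_{n+1}/y_n = 1 + 1/4z + 3/4z(1+5/7z) = 1 + z + 15/28z²
  so R(z) = 1 + z + 15/28z².

Need |R(x)|<1, x<0.
x=-1.64: |R|=0.8009
R=1: x+15/28x²=0 ⇒ x=−28/15=-1.8667; min R=1−1/(4·15/28)=0.5333>−1
Confirm numerically:
  x=-1.608: |R|=0.77718 <1
  x=-1.106: |R|=0.54930 <1
  x=-1.057: |R|=0.54153 <1
  x=-0.876: |R|=0.53509 <1
  x=-2.193: |R|=1.38338 >1
  x=-1.932: |R|=1.06762 >1
So |R|<1 on (-1.8667, 0).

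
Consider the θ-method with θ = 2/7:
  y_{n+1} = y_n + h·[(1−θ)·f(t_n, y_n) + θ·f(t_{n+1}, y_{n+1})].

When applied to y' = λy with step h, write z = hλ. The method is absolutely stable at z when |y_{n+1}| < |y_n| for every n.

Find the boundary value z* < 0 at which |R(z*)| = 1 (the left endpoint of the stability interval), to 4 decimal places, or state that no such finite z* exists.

With y'=λy (z=hλ):
  y_{n+1} = y_n + z·[5/7·y_n + 2/7·y_{n+1}] ⇒ (1 − 2/7z)y_{n+1} = (1 + 5/7z)y_n
  ⇒ R(z) = (1 + 5/7z)/(1 − 2/7z).

Need |R(x)|<1, x<0.
x=-1.09: |R|=0.1688
R=−1: 1+5/7x = −1+2/7x ⇒ -3/7x=2 ⇒ x=2/(-3/7)=-4.6667
Confirm numerically:
  x=-3.768: |R|=0.81453 <1
  x=-2.679: |R|=0.51748 <1
  x=-1.895: |R|=0.22938 <1
  x=-5.265: |R|=1.10240 >1
  x=-4.918: |R|=1.04478 >1
  x=-4.733: |R|=1.01209 >1
So |R|<1 on (-4.6667, 0).

z* = -4.6667.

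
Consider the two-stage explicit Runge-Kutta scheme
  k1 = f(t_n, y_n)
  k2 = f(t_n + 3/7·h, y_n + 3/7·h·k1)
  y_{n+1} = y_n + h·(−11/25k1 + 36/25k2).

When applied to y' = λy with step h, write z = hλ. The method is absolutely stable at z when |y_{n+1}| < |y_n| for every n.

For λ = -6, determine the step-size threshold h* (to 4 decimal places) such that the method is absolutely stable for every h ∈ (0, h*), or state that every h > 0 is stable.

(-1.6204,0); λ=-6 ⇒ h* = (175/108)/6 = 0.2701.

With y'=λy (z=hλ):
  k1=λy_n ⇒ h·k1=z·y_n;  k2=λ(1+3/7z)y_n ⇒ h·k2=z(1+3/7z)y_n
  y_{n+1}/y_n = 1 − 11/25z + 36/25z(1+3/7z) = 1 + z + 108/175z²
  R(z) = 1 + z + 108/175z².

Find x<0 with |R(x)|<1.
x=-0.53: |R|=0.6434
R=1: x+108/175x²=0 ⇒ x=−175/108=-1.6204; min R=1−1/(4·108/175)=0.5949>−1
Confirm numerically:
  x=-1.331: |R|=0.76231 <1
  x=-0.700: |R|=0.60240 <1
  x=-0.697: |R|=0.60281 <1
  x=-0.689: |R|=0.60397 <1
  x=-2.074: |R|=1.58063 >1
  x=-1.937: |R|=1.37850 >1
  x=-1.664: |R|=1.04480 >1
Stable set (-1.6204, 0).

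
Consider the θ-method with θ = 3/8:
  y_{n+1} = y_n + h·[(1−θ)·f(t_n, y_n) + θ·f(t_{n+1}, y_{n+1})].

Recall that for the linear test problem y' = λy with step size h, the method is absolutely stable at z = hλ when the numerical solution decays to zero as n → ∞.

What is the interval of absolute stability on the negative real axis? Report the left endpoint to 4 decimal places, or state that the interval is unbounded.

(-8.0000, 0).

With y'=λy (z=hλ):
  y_{n+1} = y_n + z·[5/8·y_n + 3/8·y_{n+1}] ⇒ (1 − 3/8z)y_{n+1} = (1 + 5/8z)y_n
  R(z) = (1 + 5/8z)/(1 − 3/8z).

Boundary: |R(x)|=1, x<0.
x=-1.17: |R|=0.1868
R=−1: 1+5/8x = −1+3/8x ⇒ -1/4x=2 ⇒ x=2/(-1/4)=-8.0000
Confirm numerically:
  x=-7.128: |R|=0.94065 <1
  x=-6.105: |R|=0.85598 <1
  x=-4.453: |R|=0.66787 <1
  x=-4.277: |R|=0.64255 <1
  x=-8.583: |R|=1.03455 >1
  x=-8.501: |R|=1.02991 >1
So |R|<1 on (-8.0000, 0).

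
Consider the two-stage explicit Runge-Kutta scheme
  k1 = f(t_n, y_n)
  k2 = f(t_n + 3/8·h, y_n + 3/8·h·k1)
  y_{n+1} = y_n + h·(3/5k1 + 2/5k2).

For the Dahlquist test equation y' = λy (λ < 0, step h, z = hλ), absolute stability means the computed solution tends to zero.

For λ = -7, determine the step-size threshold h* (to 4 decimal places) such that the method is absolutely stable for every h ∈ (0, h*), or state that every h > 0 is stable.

(-6.6667,0); λ=-7 ⇒ h* = (20/3)/7 = 0.9524.

Test eqn y'=λy, z=hλ:
  k1=λy_n ⇒ h·k1=z·y_n;  k2=λ(1+3/8z)y_n ⇒ h·k2=z(1+3/8z)y_n
  y_{n+1}/y_n = 1 + 3/5z + 2/5z(1+3/8z) = 1 + z + 3/20z²
  ⇒ R(z) = 1 + z + 3/20z².

Boundary: |R(x)|=1, x<0.
x=-0.52: |R|=0.5206
R=1: x+3/20x²=0 ⇒ x=−20/3=-6.6667; min R=1−1/(4·3/20)=-0.6667>−1
Confirm numerically:
  x=-6.403: |R|=0.74676 <1
  x=-5.478: |R|=0.02327 <1
  x=-4.603: |R|=0.42486 <1
  x=-3.299: |R|=0.66649 <1
  x=-7.085: |R|=1.44458 >1
  x=-6.948: |R|=1.29321 >1
  x=-6.766: |R|=1.10081 >1
So |R|<1 on (-6.6667, 0).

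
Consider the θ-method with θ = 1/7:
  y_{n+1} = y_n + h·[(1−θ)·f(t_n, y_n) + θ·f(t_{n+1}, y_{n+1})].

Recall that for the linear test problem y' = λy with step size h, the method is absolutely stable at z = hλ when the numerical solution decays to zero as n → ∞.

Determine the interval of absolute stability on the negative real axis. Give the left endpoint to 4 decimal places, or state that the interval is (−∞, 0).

With y'=λy (z=hλ):
  y_{n+1} = y_n + z·[6/7·y_n + 1/7·y_{n+1}] ⇒ (1 − 1/7z)y_{n+1} = (1 + 6/7z)y_n
  Hence R(z) = (1 + 6/7z)/(1 − 1/7z).

Boundary: |R(x)|=1, x<0.
x=-0.6: |R|=0.4474
R=−1: 1+6/7x = −1+1/7x ⇒ -5/7x=2 ⇒ x=2/(-5/7)=-2.8000
Confirm numerically:
  x=-2.427: |R|=0.80216 <1
  x=-1.762: |R|=0.40767 <1
  x=-1.644: |R|=0.33133 <1
  x=-1.179: |R|=0.00905 <1
  x=-3.288: |R|=1.23717 >1
  x=-2.917: |R|=1.05899 >1
Interval (-2.8000, 0).

(-2.8000, 0).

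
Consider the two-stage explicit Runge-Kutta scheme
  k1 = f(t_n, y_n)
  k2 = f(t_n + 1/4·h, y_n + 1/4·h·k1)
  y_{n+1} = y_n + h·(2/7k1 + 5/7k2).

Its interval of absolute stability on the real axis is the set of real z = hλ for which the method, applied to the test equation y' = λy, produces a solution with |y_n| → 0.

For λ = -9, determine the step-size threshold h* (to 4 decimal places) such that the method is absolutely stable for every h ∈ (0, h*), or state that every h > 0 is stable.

(-5.6000,0); λ=-9 ⇒ h* = (28/5)/9 = 0.6222.

Set f=λy, z=hλ:
  k1=λy_n ⇒ h·k1=z·y_n;  k2=λ(1+1/4z)y_n ⇒ h·k2=z(1+1/4z)y_n
  y_{n+1}/y_n = 1 + 2/7z + 5/7z(1+1/4z) = 1 + z + 5/28z²
  ⇒ R(z) = 1 + z + 5/28z².

Boundary: |R(x)|=1, x<0.
x=-1.22: |R|=0.0458
R=1: x+5/28x²=0 ⇒ x=−28/5=-5.6000; min R=1−1/(4·5/28)=-0.4000>−1
Confirm numerically:
  x=-5.178: |R|=0.60980 <1
  x=-4.147: |R|=0.07600 <1
  x=-3.019: |R|=0.39144 <1
  x=-2.425: |R|=0.37489 <1
  x=-5.859: |R|=1.27098 >1
  x=-5.770: |R|=1.17516 >1
  x=-5.743: |R|=1.14665 >1
Interval (-5.6000, 0).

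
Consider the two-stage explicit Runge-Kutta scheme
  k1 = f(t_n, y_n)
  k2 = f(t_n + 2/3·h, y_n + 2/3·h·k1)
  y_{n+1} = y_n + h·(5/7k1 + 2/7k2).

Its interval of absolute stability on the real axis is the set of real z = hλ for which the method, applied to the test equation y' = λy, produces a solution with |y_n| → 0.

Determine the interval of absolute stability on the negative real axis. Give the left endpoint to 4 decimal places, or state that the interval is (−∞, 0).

(-5.2500, 0).

Test eqn y'=λy, z=hλ:
  k1=λy_n ⇒ h·k1=z·y_n;  k2=λ(1+2/3z)y_n ⇒ h·k2=z(1+2/3z)y_n
  y_{n+1}/y_n = 1 + 5/7z + 2/7z(1+2/3z) = 1 + z + 4/21z²
  ⇒ R(z) = 1 + z + 4/21z².

Solve |R(x)|<1 on ℝ⁻.
x=-0.32: |R|=0.6995
R=1: x+4/21x²=0 ⇒ x=−21/4=-5.2500; min R=1−1/(4·4/21)=-0.3125>−1
Confirm numerically:
  x=-5.130: |R|=0.88274 <1
  x=-3.685: |R|=0.09848 <1
  x=-3.250: |R|=0.23810 <1
  x=-2.667: |R|=0.31216 <1
  x=-5.495: |R|=1.25643 >1
  x=-5.418: |R|=1.17338 >1
  x=-5.375: |R|=1.12798 >1
So |R|<1 on (-5.2500, 0).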